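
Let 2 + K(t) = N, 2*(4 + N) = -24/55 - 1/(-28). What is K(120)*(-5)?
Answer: 19097/616 ≈ 31.002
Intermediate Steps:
N = -12937/3080 (N = -4 + (-24/55 - 1/(-28))/2 = -4 + (-24*1/55 - 1*(-1/28))/2 = -4 + (-24/55 + 1/28)/2 = -4 + (1/2)*(-617/1540) = -4 - 617/3080 = -12937/3080 ≈ -4.2003)
K(t) = -19097/3080 (K(t) = -2 - 12937/3080 = -19097/3080)
K(120)*(-5) = -19097/3080*(-5) = 19097/616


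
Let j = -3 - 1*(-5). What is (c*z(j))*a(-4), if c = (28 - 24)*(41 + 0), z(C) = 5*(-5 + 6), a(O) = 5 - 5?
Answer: 0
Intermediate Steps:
a(O) = 0
j = 2 (j = -3 + 5 = 2)
z(C) = 5 (z(C) = 5*1 = 5)
c = 164 (c = 4*41 = 164)
(c*z(j))*a(-4) = (164*5)*0 = 820*0 = 0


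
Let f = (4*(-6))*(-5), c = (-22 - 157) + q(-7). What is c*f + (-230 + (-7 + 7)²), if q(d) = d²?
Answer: -15830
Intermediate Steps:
c = -130 (c = (-22 - 157) + (-7)² = -179 + 49 = -130)
f = 120 (f = -24*(-5) = 120)
c*f + (-230 + (-7 + 7)²) = -130*120 + (-230 + (-7 + 7)²) = -15600 + (-230 + 0²) = -15600 + (-230 + 0) = -15600 - 230 = -15830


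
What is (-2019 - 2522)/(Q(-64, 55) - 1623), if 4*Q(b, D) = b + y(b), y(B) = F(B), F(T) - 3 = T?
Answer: 18164/6617 ≈ 2.7450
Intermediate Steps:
F(T) = 3 + T
y(B) = 3 + B
Q(b, D) = 3/4 + b/2 (Q(b, D) = (b + (3 + b))/4 = (3 + 2*b)/4 = 3/4 + b/2)
(-2019 - 2522)/(Q(-64, 55) - 1623) = (-2019 - 2522)/((3/4 + (1/2)*(-64)) - 1623) = -4541/((3/4 - 32) - 1623) = -4541/(-125/4 - 1623) = -4541/(-6617/4) = -4541*(-4/6617) = 18164/6617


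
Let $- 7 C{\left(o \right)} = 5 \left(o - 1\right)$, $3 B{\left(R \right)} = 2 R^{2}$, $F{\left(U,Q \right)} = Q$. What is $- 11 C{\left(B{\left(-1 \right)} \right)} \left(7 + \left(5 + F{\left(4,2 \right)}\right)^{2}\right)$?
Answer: $- \frac{440}{3} \approx -146.67$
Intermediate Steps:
$B{\left(R \right)} = \frac{2 R^{2}}{3}$
$C{\left(o \right)} = \frac{5}{7} - \frac{5 o}{7}$ ($C{\left(o \right)} = - \frac{5 \left(o - 1\right)}{7} = - \frac{5 \left(-1 + o\right)}{7} = - \frac{-5 + 5 o}{7} = \frac{5}{7} - \frac{5 o}{7}$)
$- 11 C{\left(B{\left(-1 \right)} \right)} \left(7 + \left(5 + F{\left(4,2 \right)}\right)^{2}\right) = - 11 \left(\frac{5}{7} - \frac{5 \frac{2 \left(-1\right)^{2}}{3}}{7}\right) \left(7 + \left(5 + 2\right)^{2}\right) = - 11 \left(\frac{5}{7} - \frac{5 \cdot \frac{2}{3} \cdot 1}{7}\right) \left(7 + 7^{2}\right) = - 11 \left(\frac{5}{7} - \frac{10}{21}\right) \left(7 + 49\right) = - 11 \left(\frac{5}{7} - \frac{10}{21}\right) 56 = - 11 \cdot \frac{5}{21} \cdot 56 = \left(-11\right) \frac{40}{3} = - \frac{440}{3}$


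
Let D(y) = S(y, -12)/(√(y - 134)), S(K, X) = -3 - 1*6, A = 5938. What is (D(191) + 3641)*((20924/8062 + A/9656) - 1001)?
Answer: -70703308629613/19461668 + 58255953279*√57/369771692 ≈ -3.6318e+6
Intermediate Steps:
S(K, X) = -9 (S(K, X) = -3 - 6 = -9)
D(y) = -9/√(-134 + y) (D(y) = -9/√(y - 134) = -9/√(-134 + y))
(D(191) + 3641)*((20924/8062 + A/9656) - 1001) = (-9/√(-134 + 191) + 3641)*((20924/8062 + 5938/9656) - 1001) = (-3*√57/19 + 3641)*((20924*(1/8062) + 5938*(1/9656)) - 1001) = (-3*√57/19 + 3641)*((10462/4031 + 2969/4828) - 1001) = (-3*√57/19 + 3641)*(62478575/19461668 - 1001) = (3641 - 3*√57/19)*(-19418651093/19461668) = -70703308629613/19461668 + 58255953279*√57/369771692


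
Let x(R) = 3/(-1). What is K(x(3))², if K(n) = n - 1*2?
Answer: 25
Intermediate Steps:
x(R) = -3 (x(R) = 3*(-1) = -3)
K(n) = -2 + n (K(n) = n - 2 = -2 + n)
K(x(3))² = (-2 - 3)² = (-5)² = 25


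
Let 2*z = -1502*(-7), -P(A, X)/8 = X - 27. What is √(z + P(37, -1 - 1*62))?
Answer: √5977 ≈ 77.311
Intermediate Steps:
P(A, X) = 216 - 8*X (P(A, X) = -8*(X - 27) = -8*(-27 + X) = 216 - 8*X)
z = 5257 (z = (-1502*(-7))/2 = (½)*10514 = 5257)
√(z + P(37, -1 - 1*62)) = √(5257 + (216 - 8*(-1 - 1*62))) = √(5257 + (216 - 8*(-1 - 62))) = √(5257 + (216 - 8*(-63))) = √(5257 + (216 + 504)) = √(5257 + 720) = √5977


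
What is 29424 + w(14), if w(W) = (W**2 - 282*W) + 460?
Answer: 26132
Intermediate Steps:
w(W) = 460 + W**2 - 282*W
29424 + w(14) = 29424 + (460 + 14**2 - 282*14) = 29424 + (460 + 196 - 3948) = 29424 - 3292 = 26132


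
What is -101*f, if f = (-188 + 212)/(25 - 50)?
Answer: 2424/25 ≈ 96.960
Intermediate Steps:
f = -24/25 (f = 24/(-25) = 24*(-1/25) = -24/25 ≈ -0.96000)
-101*f = -101*(-24/25) = 2424/25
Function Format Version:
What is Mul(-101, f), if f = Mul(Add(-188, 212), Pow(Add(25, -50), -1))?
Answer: Rational(2424, 25) ≈ 96.960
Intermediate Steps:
f = Rational(-24, 25) (f = Mul(24, Pow(-25, -1)) = Mul(24, Rational(-1, 25)) = Rational(-24, 25) ≈ -0.96000)
Mul(-101, f) = Mul(-101, Rational(-24, 25)) = Rational(2424, 25)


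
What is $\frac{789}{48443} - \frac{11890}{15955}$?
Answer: $- \frac{112679755}{154581613} \approx -0.72893$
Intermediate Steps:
$\frac{789}{48443} - \frac{11890}{15955} = 789 \cdot \frac{1}{48443} - \frac{2378}{3191} = \frac{789}{48443} - \frac{2378}{3191} = - \frac{112679755}{154581613}$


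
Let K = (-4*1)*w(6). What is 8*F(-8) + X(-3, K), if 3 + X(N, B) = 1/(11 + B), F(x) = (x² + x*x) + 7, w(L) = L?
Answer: 14000/13 ≈ 1076.9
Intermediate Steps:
F(x) = 7 + 2*x² (F(x) = (x² + x²) + 7 = 2*x² + 7 = 7 + 2*x²)
K = -24 (K = -4*1*6 = -4*6 = -24)
X(N, B) = -3 + 1/(11 + B)
8*F(-8) + X(-3, K) = 8*(7 + 2*(-8)²) + (-32 - 3*(-24))/(11 - 24) = 8*(7 + 2*64) + (-32 + 72)/(-13) = 8*(7 + 128) - 1/13*40 = 8*135 - 40/13 = 1080 - 40/13 = 14000/13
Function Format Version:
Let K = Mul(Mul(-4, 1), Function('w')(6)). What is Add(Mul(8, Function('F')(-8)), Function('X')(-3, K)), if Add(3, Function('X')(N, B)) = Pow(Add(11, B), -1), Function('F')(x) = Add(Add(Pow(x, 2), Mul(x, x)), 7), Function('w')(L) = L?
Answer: Rational(14000, 13) ≈ 1076.9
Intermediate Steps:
Function('F')(x) = Add(7, Mul(2, Pow(x, 2))) (Function('F')(x) = Add(Add(Pow(x, 2), Pow(x, 2)), 7) = Add(Mul(2, Pow(x, 2)), 7) = Add(7, Mul(2, Pow(x, 2))))
K = -24 (K = Mul(Mul(-4, 1), 6) = Mul(-4, 6) = -24)
Function('X')(N, B) = Add(-3, Pow(Add(11, B), -1))
Add(Mul(8, Function('F')(-8)), Function('X')(-3, K)) = Add(Mul(8, Add(7, Mul(2, Pow(-8, 2)))), Mul(Pow(Add(11, -24), -1), Add(-32, Mul(-3, -24)))) = Add(Mul(8, Add(7, Mul(2, 64))), Mul(Pow(-13, -1), Add(-32, 72))) = Add(Mul(8, Add(7, 128)), Mul(Rational(-1, 13), 40)) = Add(Mul(8, 135), Rational(-40, 13)) = Add(1080, Rational(-40, 13)) = Rational(14000, 13)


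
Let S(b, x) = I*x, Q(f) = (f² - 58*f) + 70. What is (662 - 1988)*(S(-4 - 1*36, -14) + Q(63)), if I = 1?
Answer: -491946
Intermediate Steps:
Q(f) = 70 + f² - 58*f
S(b, x) = x (S(b, x) = 1*x = x)
(662 - 1988)*(S(-4 - 1*36, -14) + Q(63)) = (662 - 1988)*(-14 + (70 + 63² - 58*63)) = -1326*(-14 + (70 + 3969 - 3654)) = -1326*(-14 + 385) = -1326*371 = -491946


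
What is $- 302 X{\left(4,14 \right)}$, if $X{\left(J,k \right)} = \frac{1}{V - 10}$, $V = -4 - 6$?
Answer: $\frac{151}{10} \approx 15.1$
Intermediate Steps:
$V = -10$
$X{\left(J,k \right)} = - \frac{1}{20}$ ($X{\left(J,k \right)} = \frac{1}{-10 - 10} = \frac{1}{-20} = - \frac{1}{20}$)
$- 302 X{\left(4,14 \right)} = \left(-302\right) \left(- \frac{1}{20}\right) = \frac{151}{10}$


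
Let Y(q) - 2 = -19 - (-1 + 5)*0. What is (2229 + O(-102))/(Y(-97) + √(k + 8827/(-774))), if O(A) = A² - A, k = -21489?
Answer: -167567130/16864999 - 38205*I*√1431152918/16864999 ≈ -9.9358 - 85.699*I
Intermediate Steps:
Y(q) = -17 (Y(q) = 2 + (-19 - (-1 + 5)*0) = 2 + (-19 - 4*0) = 2 + (-19 - 1*0) = 2 + (-19 + 0) = 2 - 19 = -17)
(2229 + O(-102))/(Y(-97) + √(k + 8827/(-774))) = (2229 - 102*(-1 - 102))/(-17 + √(-21489 + 8827/(-774))) = (2229 - 102*(-103))/(-17 + √(-21489 + 8827*(-1/774))) = (2229 + 10506)/(-17 + √(-21489 - 8827/774)) = 12735/(-17 + √(-16641313/774)) = 12735/(-17 + I*√1431152918/258)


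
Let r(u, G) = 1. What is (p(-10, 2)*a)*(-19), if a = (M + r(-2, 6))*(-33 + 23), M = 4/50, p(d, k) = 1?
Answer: 1026/5 ≈ 205.20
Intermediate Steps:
M = 2/25 (M = 4*(1/50) = 2/25 ≈ 0.080000)
a = -54/5 (a = (2/25 + 1)*(-33 + 23) = (27/25)*(-10) = -54/5 ≈ -10.800)
(p(-10, 2)*a)*(-19) = (1*(-54/5))*(-19) = -54/5*(-19) = 1026/5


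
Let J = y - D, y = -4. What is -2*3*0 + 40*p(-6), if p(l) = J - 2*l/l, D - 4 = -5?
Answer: -200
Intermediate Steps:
D = -1 (D = 4 - 5 = -1)
J = -3 (J = -4 - 1*(-1) = -4 + 1 = -3)
p(l) = -5 (p(l) = -3 - 2*l/l = -3 - 2*1 = -3 - 2 = -5)
-2*3*0 + 40*p(-6) = -2*3*0 + 40*(-5) = -6*0 - 200 = 0 - 200 = -200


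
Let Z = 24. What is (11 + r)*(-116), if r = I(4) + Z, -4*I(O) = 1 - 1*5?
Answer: -4176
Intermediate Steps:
I(O) = 1 (I(O) = -(1 - 1*5)/4 = -(1 - 5)/4 = -¼*(-4) = 1)
r = 25 (r = 1 + 24 = 25)
(11 + r)*(-116) = (11 + 25)*(-116) = 36*(-116) = -4176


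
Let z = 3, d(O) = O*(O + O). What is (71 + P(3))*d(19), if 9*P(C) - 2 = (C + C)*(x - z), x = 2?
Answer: 458470/9 ≈ 50941.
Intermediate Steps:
d(O) = 2*O² (d(O) = O*(2*O) = 2*O²)
P(C) = 2/9 - 2*C/9 (P(C) = 2/9 + ((C + C)*(2 - 1*3))/9 = 2/9 + ((2*C)*(2 - 3))/9 = 2/9 + ((2*C)*(-1))/9 = 2/9 + (-2*C)/9 = 2/9 - 2*C/9)
(71 + P(3))*d(19) = (71 + (2/9 - 2/9*3))*(2*19²) = (71 + (2/9 - ⅔))*(2*361) = (71 - 4/9)*722 = (635/9)*722 = 458470/9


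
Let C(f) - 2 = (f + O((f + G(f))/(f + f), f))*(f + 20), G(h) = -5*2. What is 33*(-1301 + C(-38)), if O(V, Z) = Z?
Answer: 2277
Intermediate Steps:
G(h) = -10
C(f) = 2 + 2*f*(20 + f) (C(f) = 2 + (f + f)*(f + 20) = 2 + (2*f)*(20 + f) = 2 + 2*f*(20 + f))
33*(-1301 + C(-38)) = 33*(-1301 + (2 + 2*(-38)² + 40*(-38))) = 33*(-1301 + (2 + 2*1444 - 1520)) = 33*(-1301 + (2 + 2888 - 1520)) = 33*(-1301 + 1370) = 33*69 = 2277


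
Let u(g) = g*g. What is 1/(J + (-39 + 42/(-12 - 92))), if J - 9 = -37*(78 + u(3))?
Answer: -52/168969 ≈ -0.00030775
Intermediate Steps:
u(g) = g**2
J = -3210 (J = 9 - 37*(78 + 3**2) = 9 - 37*(78 + 9) = 9 - 37*87 = 9 - 3219 = -3210)
1/(J + (-39 + 42/(-12 - 92))) = 1/(-3210 + (-39 + 42/(-12 - 92))) = 1/(-3210 + (-39 + 42/(-104))) = 1/(-3210 + (-39 - 1/104*42)) = 1/(-3210 + (-39 - 21/52)) = 1/(-3210 - 2049/52) = 1/(-168969/52) = -52/168969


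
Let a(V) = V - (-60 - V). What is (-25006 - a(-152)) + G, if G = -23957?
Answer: -48719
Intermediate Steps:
a(V) = 60 + 2*V (a(V) = V + (60 + V) = 60 + 2*V)
(-25006 - a(-152)) + G = (-25006 - (60 + 2*(-152))) - 23957 = (-25006 - (60 - 304)) - 23957 = (-25006 - 1*(-244)) - 23957 = (-25006 + 244) - 23957 = -24762 - 23957 = -48719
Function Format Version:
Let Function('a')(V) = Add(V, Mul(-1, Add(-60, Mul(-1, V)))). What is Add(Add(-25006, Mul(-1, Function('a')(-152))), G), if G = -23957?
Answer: -48719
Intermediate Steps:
Function('a')(V) = Add(60, Mul(2, V)) (Function('a')(V) = Add(V, Add(60, V)) = Add(60, Mul(2, V)))
Add(Add(-25006, Mul(-1, Function('a')(-152))), G) = Add(Add(-25006, Mul(-1, Add(60, Mul(2, -152)))), -23957) = Add(Add(-25006, Mul(-1, Add(60, -304))), -23957) = Add(Add(-25006, Mul(-1, -244)), -23957) = Add(Add(-25006, 244), -23957) = Add(-24762, -23957) = -48719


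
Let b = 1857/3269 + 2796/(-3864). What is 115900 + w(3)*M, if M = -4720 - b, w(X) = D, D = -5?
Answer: 20977056055/150374 ≈ 1.3950e+5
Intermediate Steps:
b = -23389/150374 (b = 1857*(1/3269) + 2796*(-1/3864) = 1857/3269 - 233/322 = -23389/150374 ≈ -0.15554)
w(X) = -5
M = -709741891/150374 (M = -4720 - 1*(-23389/150374) = -4720 + 23389/150374 = -709741891/150374 ≈ -4719.8)
115900 + w(3)*M = 115900 - 5*(-709741891/150374) = 115900 + 3548709455/150374 = 20977056055/150374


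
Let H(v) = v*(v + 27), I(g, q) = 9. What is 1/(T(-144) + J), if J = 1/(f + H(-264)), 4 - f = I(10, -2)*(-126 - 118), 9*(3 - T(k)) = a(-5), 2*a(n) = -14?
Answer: 582912/2202121 ≈ 0.26470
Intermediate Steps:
a(n) = -7 (a(n) = (½)*(-14) = -7)
H(v) = v*(27 + v)
T(k) = 34/9 (T(k) = 3 - ⅑*(-7) = 3 + 7/9 = 34/9)
f = 2200 (f = 4 - 9*(-126 - 118) = 4 - 9*(-244) = 4 - 1*(-2196) = 4 + 2196 = 2200)
J = 1/64768 (J = 1/(2200 - 264*(27 - 264)) = 1/(2200 - 264*(-237)) = 1/(2200 + 62568) = 1/64768 ≈ 1.5440e-5)
1/(T(-144) + J) = 1/(34/9 + 1/64768) = 1/(2202121/582912) = 582912/2202121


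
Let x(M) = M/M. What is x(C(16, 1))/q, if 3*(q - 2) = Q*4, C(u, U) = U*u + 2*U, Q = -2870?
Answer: -3/11474 ≈ -0.00026146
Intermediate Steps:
C(u, U) = 2*U + U*u
x(M) = 1
q = -11474/3 (q = 2 + (-2870*4)/3 = 2 + (1/3)*(-11480) = 2 - 11480/3 = -11474/3 ≈ -3824.7)
x(C(16, 1))/q = 1/(-11474/3) = 1*(-3/11474) = -3/11474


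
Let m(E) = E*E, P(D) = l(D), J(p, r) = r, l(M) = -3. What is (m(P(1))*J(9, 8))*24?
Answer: 1728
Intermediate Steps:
P(D) = -3
m(E) = E²
(m(P(1))*J(9, 8))*24 = ((-3)²*8)*24 = (9*8)*24 = 72*24 = 1728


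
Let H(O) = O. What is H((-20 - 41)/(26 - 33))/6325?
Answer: 61/44275 ≈ 0.0013778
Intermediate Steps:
H((-20 - 41)/(26 - 33))/6325 = ((-20 - 41)/(26 - 33))/6325 = -61/(-7)*(1/6325) = -61*(-⅐)*(1/6325) = (61/7)*(1/6325) = 61/44275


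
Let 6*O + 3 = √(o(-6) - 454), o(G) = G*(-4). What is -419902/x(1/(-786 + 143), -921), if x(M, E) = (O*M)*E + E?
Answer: 2084916725892/4576679557 + 539993972*I*√430/4576679557 ≈ 455.55 + 2.4467*I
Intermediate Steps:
o(G) = -4*G
O = -½ + I*√430/6 (O = -½ + √(-4*(-6) - 454)/6 = -½ + √(24 - 454)/6 = -½ + √(-430)/6 = -½ + (I*√430)/6 = -½ + I*√430/6 ≈ -0.5 + 3.4561*I)
x(M, E) = E + E*M*(-½ + I*√430/6) (x(M, E) = ((-½ + I*√430/6)*M)*E + E = (M*(-½ + I*√430/6))*E + E = E*M*(-½ + I*√430/6) + E = E + E*M*(-½ + I*√430/6))
-419902/x(1/(-786 + 143), -921) = -419902*2/(307*(-6 + (3 - I*√430)/(-786 + 143))) = -419902*2/(307*(-6 + (3 - I*√430)/(-643))) = -419902*2/(307*(-6 - (3 - I*√430)/643)) = -419902*2/(307*(-6 + (-3/643 + I*√430/643))) = -419902*2/(307*(-3861/643 + I*√430/643)) = -419902/(-1185327/1286 + 307*I*√430/1286)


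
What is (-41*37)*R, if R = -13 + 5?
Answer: 12136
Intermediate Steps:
R = -8
(-41*37)*R = -41*37*(-8) = -1517*(-8) = 12136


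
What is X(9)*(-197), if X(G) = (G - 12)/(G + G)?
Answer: 197/6 ≈ 32.833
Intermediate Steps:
X(G) = (-12 + G)/(2*G) (X(G) = (-12 + G)/((2*G)) = (-12 + G)*(1/(2*G)) = (-12 + G)/(2*G))
X(9)*(-197) = ((1/2)*(-12 + 9)/9)*(-197) = ((1/2)*(1/9)*(-3))*(-197) = -1/6*(-197) = 197/6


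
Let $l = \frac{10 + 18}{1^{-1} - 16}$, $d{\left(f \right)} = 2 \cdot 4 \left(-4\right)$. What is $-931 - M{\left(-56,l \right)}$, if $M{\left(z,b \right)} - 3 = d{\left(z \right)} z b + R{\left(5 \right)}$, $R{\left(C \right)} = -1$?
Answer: $\frac{36181}{15} \approx 2412.1$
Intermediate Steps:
$d{\left(f \right)} = -32$ ($d{\left(f \right)} = 8 \left(-4\right) = -32$)
$l = - \frac{28}{15}$ ($l = \frac{28}{1 - 16} = \frac{28}{-15} = 28 \left(- \frac{1}{15}\right) = - \frac{28}{15} \approx -1.8667$)
$M{\left(z,b \right)} = 2 - 32 b z$ ($M{\left(z,b \right)} = 3 + \left(- 32 z b - 1\right) = 3 - \left(1 + 32 b z\right) = 2 - 32 b z$)
$-931 - M{\left(-56,l \right)} = -931 - \left(2 - \left(- \frac{896}{15}\right) \left(-56\right)\right) = -931 - \left(2 - \frac{50176}{15}\right) = -931 - - \frac{50146}{15} = -931 + \frac{50146}{15} = \frac{36181}{15}$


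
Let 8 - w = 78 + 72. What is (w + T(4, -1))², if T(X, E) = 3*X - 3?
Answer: 17689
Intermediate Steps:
T(X, E) = -3 + 3*X
w = -142 (w = 8 - (78 + 72) = 8 - 1*150 = 8 - 150 = -142)
(w + T(4, -1))² = (-142 + (-3 + 3*4))² = (-142 + (-3 + 12))² = (-142 + 9)² = (-133)² = 17689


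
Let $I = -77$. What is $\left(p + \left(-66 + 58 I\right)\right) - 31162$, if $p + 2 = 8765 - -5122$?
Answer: $-21809$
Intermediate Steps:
$p = 13885$ ($p = -2 + \left(8765 - -5122\right) = -2 + \left(8765 + 5122\right) = -2 + 13887 = 13885$)
$\left(p + \left(-66 + 58 I\right)\right) - 31162 = \left(13885 + \left(-66 + 58 \left(-77\right)\right)\right) - 31162 = \left(13885 - 4532\right) - 31162 = 9353 - 31162 = -21809$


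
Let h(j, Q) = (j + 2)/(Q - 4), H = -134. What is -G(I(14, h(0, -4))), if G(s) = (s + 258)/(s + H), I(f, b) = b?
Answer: 1031/537 ≈ 1.9199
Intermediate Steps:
h(j, Q) = (2 + j)/(-4 + Q)
G(s) = (258 + s)/(-134 + s) (G(s) = (s + 258)/(s - 134) = (258 + s)/(-134 + s))
-G(I(14, h(0, -4))) = -(258 + (2 + 0)/(-4 - 4))/(-134 + (2 + 0)/(-4 - 4)) = -(258 + 2/(-8))/(-134 + 2/(-8)) = -(258 - 1/8*2)/(-134 - 1/8*2) = -(258 - 1/4)/(-134 - 1/4) = -1031/((-537/4)*4) = -(-4)*1031/(537*4) = -1*(-1031/537) = 1031/537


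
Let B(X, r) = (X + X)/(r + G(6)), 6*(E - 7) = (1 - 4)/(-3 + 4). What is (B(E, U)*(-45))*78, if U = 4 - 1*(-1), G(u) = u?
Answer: -45630/11 ≈ -4148.2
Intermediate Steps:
E = 13/2 (E = 7 + ((1 - 4)/(-3 + 4))/6 = 7 + (-3/1)/6 = 7 + (-3*1)/6 = 7 + (⅙)*(-3) = 7 - ½ = 13/2 ≈ 6.5000)
U = 5 (U = 4 + 1 = 5)
B(X, r) = 2*X/(6 + r) (B(X, r) = (X + X)/(r + 6) = (2*X)/(6 + r) = 2*X/(6 + r))
(B(E, U)*(-45))*78 = ((2*(13/2)/(6 + 5))*(-45))*78 = ((2*(13/2)/11)*(-45))*78 = ((2*(13/2)*(1/11))*(-45))*78 = ((13/11)*(-45))*78 = -585/11*78 = -45630/11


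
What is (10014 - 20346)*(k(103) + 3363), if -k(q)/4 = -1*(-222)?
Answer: -25571700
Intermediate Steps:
k(q) = -888 (k(q) = -(-4)*(-222) = -4*222 = -888)
(10014 - 20346)*(k(103) + 3363) = (10014 - 20346)*(-888 + 3363) = -10332*2475 = -25571700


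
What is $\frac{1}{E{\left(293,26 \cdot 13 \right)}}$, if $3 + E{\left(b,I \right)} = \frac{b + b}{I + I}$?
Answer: $- \frac{338}{721} \approx -0.46879$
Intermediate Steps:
$E{\left(b,I \right)} = -3 + \frac{b}{I}$ ($E{\left(b,I \right)} = -3 + \frac{b + b}{I + I} = -3 + \frac{2 b}{2 I} = -3 + 2 b \frac{1}{2 I} = -3 + \frac{b}{I}$)
$\frac{1}{E{\left(293,26 \cdot 13 \right)}} = \frac{1}{-3 + \frac{293}{26 \cdot 13}} = \frac{1}{-3 + \frac{293}{338}} = \frac{1}{- \frac{721}{338}} = - \frac{338}{721}$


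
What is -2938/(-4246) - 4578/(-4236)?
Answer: 2656963/1498838 ≈ 1.7727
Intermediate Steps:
-2938/(-4246) - 4578/(-4236) = -2938*(-1/4246) - 4578*(-1/4236) = 1469/2123 + 763/706 = 2656963/1498838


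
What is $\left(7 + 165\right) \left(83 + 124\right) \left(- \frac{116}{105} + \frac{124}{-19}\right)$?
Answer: $- \frac{180678432}{665} \approx -2.717 \cdot 10^{5}$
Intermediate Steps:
$\left(7 + 165\right) \left(83 + 124\right) \left(- \frac{116}{105} + \frac{124}{-19}\right) = 172 \cdot 207 \left(\left(-116\right) \frac{1}{105} + 124 \left(- \frac{1}{19}\right)\right) = 35604 \left(- \frac{116}{105} - \frac{124}{19}\right) = 35604 \left(- \frac{15224}{1995}\right) = - \frac{180678432}{665}$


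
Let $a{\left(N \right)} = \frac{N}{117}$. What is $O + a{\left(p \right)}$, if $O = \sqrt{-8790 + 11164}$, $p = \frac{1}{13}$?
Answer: $\frac{1}{1521} + \sqrt{2374} \approx 48.724$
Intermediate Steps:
$p = \frac{1}{13} \approx 0.076923$
$O = \sqrt{2374} \approx 48.724$
$a{\left(N \right)} = \frac{N}{117}$ ($a{\left(N \right)} = N \frac{1}{117} = \frac{N}{117}$)
$O + a{\left(p \right)} = \sqrt{2374} + \frac{1}{117} \cdot \frac{1}{13} = \sqrt{2374} + \frac{1}{1521} = \frac{1}{1521} + \sqrt{2374}$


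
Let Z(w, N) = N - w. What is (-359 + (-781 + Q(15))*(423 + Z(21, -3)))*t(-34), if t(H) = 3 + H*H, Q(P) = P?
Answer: -354645887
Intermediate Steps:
t(H) = 3 + H**2
(-359 + (-781 + Q(15))*(423 + Z(21, -3)))*t(-34) = (-359 + (-781 + 15)*(423 + (-3 - 1*21)))*(3 + (-34)**2) = (-359 - 766*(423 + (-3 - 21)))*(3 + 1156) = (-359 - 766*(423 - 24))*1159 = (-359 - 766*399)*1159 = (-359 - 305634)*1159 = -305993*1159 = -354645887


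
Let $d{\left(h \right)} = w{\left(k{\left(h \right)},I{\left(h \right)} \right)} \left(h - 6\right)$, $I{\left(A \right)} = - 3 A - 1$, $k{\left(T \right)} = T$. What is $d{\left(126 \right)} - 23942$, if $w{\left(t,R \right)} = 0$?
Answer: $-23942$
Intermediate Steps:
$I{\left(A \right)} = -1 - 3 A$
$d{\left(h \right)} = 0$ ($d{\left(h \right)} = 0 \left(h - 6\right) = 0 \left(-6 + h\right) = 0$)
$d{\left(126 \right)} - 23942 = 0 - 23942 = -23942$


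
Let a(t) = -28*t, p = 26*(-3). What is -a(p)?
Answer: -2184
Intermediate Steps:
p = -78
-a(p) = -(-28)*(-78) = -1*2184 = -2184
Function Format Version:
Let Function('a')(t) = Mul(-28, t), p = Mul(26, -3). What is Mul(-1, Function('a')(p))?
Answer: -2184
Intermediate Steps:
p = -78
Mul(-1, Function('a')(p)) = Mul(-1, Mul(-28, -78)) = Mul(-1, 2184) = -2184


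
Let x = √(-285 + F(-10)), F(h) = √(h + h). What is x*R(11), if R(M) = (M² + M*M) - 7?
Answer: 235*√(-285 + 2*I*√5) ≈ 31.126 + 3967.4*I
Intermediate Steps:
F(h) = √2*√h (F(h) = √(2*h) = √2*√h)
x = √(-285 + 2*I*√5) (x = √(-285 + √2*√(-10)) = √(-285 + √2*(I*√10)) = √(-285 + 2*I*√5) ≈ 0.1325 + 16.882*I)
R(M) = -7 + 2*M² (R(M) = (M² + M²) - 7 = 2*M² - 7 = -7 + 2*M²)
x*R(11) = √(-285 + 2*I*√5)*(-7 + 2*11²) = √(-285 + 2*I*√5)*(-7 + 2*121) = √(-285 + 2*I*√5)*(-7 + 242) = √(-285 + 2*I*√5)*235 = 235*√(-285 + 2*I*√5)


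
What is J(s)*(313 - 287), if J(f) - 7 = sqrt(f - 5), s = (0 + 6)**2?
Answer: 182 + 26*sqrt(31) ≈ 326.76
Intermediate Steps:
s = 36 (s = 6**2 = 36)
J(f) = 7 + sqrt(-5 + f) (J(f) = 7 + sqrt(f - 5) = 7 + sqrt(-5 + f))
J(s)*(313 - 287) = (7 + sqrt(-5 + 36))*(313 - 287) = (7 + sqrt(31))*26 = 182 + 26*sqrt(31)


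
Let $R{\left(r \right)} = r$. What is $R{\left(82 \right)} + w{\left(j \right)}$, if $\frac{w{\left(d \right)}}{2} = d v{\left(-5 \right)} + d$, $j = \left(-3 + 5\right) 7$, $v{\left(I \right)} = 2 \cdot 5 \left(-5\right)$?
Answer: $-1290$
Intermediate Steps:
$v{\left(I \right)} = -50$ ($v{\left(I \right)} = 10 \left(-5\right) = -50$)
$j = 14$ ($j = 2 \cdot 7 = 14$)
$w{\left(d \right)} = - 98 d$ ($w{\left(d \right)} = 2 \left(d \left(-50\right) + d\right) = 2 \left(- 50 d + d\right) = 2 \left(- 49 d\right) = - 98 d$)
$R{\left(82 \right)} + w{\left(j \right)} = 82 - 1372 = -1290$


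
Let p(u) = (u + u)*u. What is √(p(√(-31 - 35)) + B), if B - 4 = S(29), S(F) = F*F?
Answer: √713 ≈ 26.702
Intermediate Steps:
p(u) = 2*u² (p(u) = (2*u)*u = 2*u²)
S(F) = F²
B = 845 (B = 4 + 29² = 4 + 841 = 845)
√(p(√(-31 - 35)) + B) = √(2*(√(-31 - 35))² + 845) = √(2*(√(-66))² + 845) = √(2*(I*√66)² + 845) = √(2*(-66) + 845) = √(-132 + 845) = √713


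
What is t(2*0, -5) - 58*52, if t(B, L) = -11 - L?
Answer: -3022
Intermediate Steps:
t(2*0, -5) - 58*52 = (-11 - 1*(-5)) - 58*52 = (-11 + 5) - 3016 = -6 - 3016 = -3022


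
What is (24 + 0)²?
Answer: 576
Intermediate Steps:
(24 + 0)² = 24² = 576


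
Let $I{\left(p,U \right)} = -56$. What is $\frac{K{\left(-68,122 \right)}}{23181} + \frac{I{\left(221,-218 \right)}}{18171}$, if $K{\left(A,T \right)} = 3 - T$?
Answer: $- \frac{1153495}{140407317} \approx -0.0082154$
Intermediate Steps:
$\frac{K{\left(-68,122 \right)}}{23181} + \frac{I{\left(221,-218 \right)}}{18171} = \frac{3 - 122}{23181} - \frac{56}{18171} = \left(3 - 122\right) \frac{1}{23181} - \frac{56}{18171} = \left(-119\right) \frac{1}{23181} - \frac{56}{18171} = - \frac{119}{23181} - \frac{56}{18171} = - \frac{1153495}{140407317}$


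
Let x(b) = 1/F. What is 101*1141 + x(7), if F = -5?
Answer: 576204/5 ≈ 1.1524e+5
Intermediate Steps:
x(b) = -⅕ (x(b) = 1/(-5) = -⅕)
101*1141 + x(7) = 101*1141 - ⅕ = 115241 - ⅕ = 576204/5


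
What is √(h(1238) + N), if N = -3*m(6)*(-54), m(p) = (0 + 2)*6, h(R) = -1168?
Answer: 2*√194 ≈ 27.857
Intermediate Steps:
m(p) = 12 (m(p) = 2*6 = 12)
N = 1944 (N = -36*(-54) = -3*(-648) = 1944)
√(h(1238) + N) = √(-1168 + 1944) = √776 = 2*√194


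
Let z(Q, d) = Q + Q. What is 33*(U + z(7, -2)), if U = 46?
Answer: 1980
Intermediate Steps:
z(Q, d) = 2*Q
33*(U + z(7, -2)) = 33*(46 + 2*7) = 33*(46 + 14) = 33*60 = 1980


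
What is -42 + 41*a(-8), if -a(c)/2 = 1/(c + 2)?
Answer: -85/3 ≈ -28.333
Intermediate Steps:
a(c) = -2/(2 + c) (a(c) = -2/(c + 2) = -2/(2 + c))
-42 + 41*a(-8) = -42 + 41*(-2/(2 - 8)) = -42 + 41*(-2/(-6)) = -42 + 41*(-2*(-1/6)) = -42 + 41*(1/3) = -42 + 41/3 = -85/3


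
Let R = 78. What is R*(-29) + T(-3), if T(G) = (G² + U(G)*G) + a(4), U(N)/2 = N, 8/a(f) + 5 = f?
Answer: -2243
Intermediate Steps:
a(f) = 8/(-5 + f)
U(N) = 2*N
T(G) = -8 + 3*G² (T(G) = (G² + (2*G)*G) + 8/(-5 + 4) = (G² + 2*G²) + 8/(-1) = 3*G² + 8*(-1) = 3*G² - 8 = -8 + 3*G²)
R*(-29) + T(-3) = 78*(-29) + (-8 + 3*(-3)²) = -2262 + (-8 + 3*9) = -2262 + (-8 + 27) = -2262 + 19 = -2243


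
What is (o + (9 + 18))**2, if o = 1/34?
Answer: 844561/1156 ≈ 730.59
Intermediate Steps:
o = 1/34 ≈ 0.029412
(o + (9 + 18))**2 = (1/34 + (9 + 18))**2 = (1/34 + 27)**2 = (919/34)**2 = 844561/1156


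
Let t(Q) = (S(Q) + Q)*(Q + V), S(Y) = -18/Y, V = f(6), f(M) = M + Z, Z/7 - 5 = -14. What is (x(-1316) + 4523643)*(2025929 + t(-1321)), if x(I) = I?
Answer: 22977463681672281/1321 ≈ 1.7394e+13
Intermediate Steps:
Z = -63 (Z = 35 + 7*(-14) = 35 - 98 = -63)
f(M) = -63 + M (f(M) = M - 63 = -63 + M)
V = -57 (V = -63 + 6 = -57)
t(Q) = (-57 + Q)*(Q - 18/Q) (t(Q) = (-18/Q + Q)*(Q - 57) = (Q - 18/Q)*(-57 + Q) = (-57 + Q)*(Q - 18/Q))
(x(-1316) + 4523643)*(2025929 + t(-1321)) = (-1316 + 4523643)*(2025929 + (-18 + (-1321)**2 - 57*(-1321) + 1026/(-1321))) = 4522327*(2025929 + (-18 + 1745041 + 75297 + 1026*(-1/1321))) = 4522327*(2025929 + (-18 + 1745041 + 75297 - 1026/1321)) = 4522327*(2025929 + 2404641694/1321) = 4522327*(5080893903/1321) = 22977463681672281/1321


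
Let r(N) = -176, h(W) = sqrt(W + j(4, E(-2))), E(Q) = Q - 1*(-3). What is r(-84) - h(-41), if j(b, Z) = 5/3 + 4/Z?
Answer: -176 - I*sqrt(318)/3 ≈ -176.0 - 5.9442*I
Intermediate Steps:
E(Q) = 3 + Q (E(Q) = Q + 3 = 3 + Q)
j(b, Z) = 5/3 + 4/Z (j(b, Z) = 5*(1/3) + 4/Z = 5/3 + 4/Z)
h(W) = sqrt(17/3 + W) (h(W) = sqrt(W + (5/3 + 4/(3 - 2))) = sqrt(W + (5/3 + 4/1)) = sqrt(W + (5/3 + 4*1)) = sqrt(W + (5/3 + 4)) = sqrt(W + 17/3) = sqrt(17/3 + W))
r(-84) - h(-41) = -176 - sqrt(51 + 9*(-41))/3 = -176 - sqrt(51 - 369)/3 = -176 - sqrt(-318)/3 = -176 - I*sqrt(318)/3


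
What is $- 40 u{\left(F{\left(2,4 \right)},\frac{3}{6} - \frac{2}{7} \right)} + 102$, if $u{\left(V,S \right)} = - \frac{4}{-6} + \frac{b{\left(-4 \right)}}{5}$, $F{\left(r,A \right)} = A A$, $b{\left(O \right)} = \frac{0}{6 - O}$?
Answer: $\frac{226}{3} \approx 75.333$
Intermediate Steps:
$b{\left(O \right)} = 0$
$F{\left(r,A \right)} = A^{2}$
$u{\left(V,S \right)} = \frac{2}{3}$ ($u{\left(V,S \right)} = - \frac{4}{-6} + \frac{0}{5} = \left(-4\right) \left(- \frac{1}{6}\right) + 0 \cdot \frac{1}{5} = \frac{2}{3} + 0 = \frac{2}{3}$)
$- 40 u{\left(F{\left(2,4 \right)},\frac{3}{6} - \frac{2}{7} \right)} + 102 = \left(-40\right) \frac{2}{3} + 102 = - \frac{80}{3} + 102 = \frac{226}{3}$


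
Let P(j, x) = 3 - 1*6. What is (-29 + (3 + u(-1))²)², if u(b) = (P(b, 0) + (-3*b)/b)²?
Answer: 2226064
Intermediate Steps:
P(j, x) = -3 (P(j, x) = 3 - 6 = -3)
u(b) = 36 (u(b) = (-3 + (-3*b)/b)² = (-3 - 3)² = (-6)² = 36)
(-29 + (3 + u(-1))²)² = (-29 + (3 + 36)²)² = (-29 + 39²)² = (-29 + 1521)² = 1492² = 2226064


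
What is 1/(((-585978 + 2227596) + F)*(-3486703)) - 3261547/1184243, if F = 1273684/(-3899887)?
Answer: -72805240209965035124722303/26435031008893679522906578 ≈ -2.7541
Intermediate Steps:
F = -1273684/3899887 (F = 1273684*(-1/3899887) = -1273684/3899887 ≈ -0.32660)
1/(((-585978 + 2227596) + F)*(-3486703)) - 3261547/1184243 = 1/(((-585978 + 2227596) - 1273684/3899887)*(-3486703)) - 3261547/1184243 = -1/3486703/(1641618 - 1273684/3899887) - 3261547*1/1184243 = -1/3486703/(6402123423482/3899887) - 3261547/1184243 = (3899887/6402123423482)*(-1/3486703) - 3261547/1184243 = -3899887/22322302947024959846 - 3261547/1184243 = -72805240209965035124722303/26435031008893679522906578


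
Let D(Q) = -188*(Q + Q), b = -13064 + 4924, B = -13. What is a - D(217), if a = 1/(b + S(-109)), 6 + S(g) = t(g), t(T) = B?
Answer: 665709127/8159 ≈ 81592.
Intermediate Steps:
b = -8140
t(T) = -13
D(Q) = -376*Q
S(g) = -19 (S(g) = -6 - 13 = -19)
a = -1/8159 (a = 1/(-8140 - 19) = 1/(-8159) = -1/8159 ≈ -0.00012256)
a - D(217) = -1/8159 - (-376)*217 = -1/8159 - 1*(-81592) = -1/8159 + 81592 = 665709127/8159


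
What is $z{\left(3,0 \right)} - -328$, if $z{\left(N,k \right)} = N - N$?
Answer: $328$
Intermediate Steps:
$z{\left(N,k \right)} = 0$
$z{\left(3,0 \right)} - -328 = 0 - -328 = 0 + 328 = 328$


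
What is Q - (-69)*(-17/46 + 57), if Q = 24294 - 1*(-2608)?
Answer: 61619/2 ≈ 30810.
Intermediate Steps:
Q = 26902 (Q = 24294 + 2608 = 26902)
Q - (-69)*(-17/46 + 57) = 26902 - (-69)*(-17/46 + 57) = 26902 - (-69)*2605/46 = 26902 - 1*(-7815/2) = 26902 + 7815/2 = 61619/2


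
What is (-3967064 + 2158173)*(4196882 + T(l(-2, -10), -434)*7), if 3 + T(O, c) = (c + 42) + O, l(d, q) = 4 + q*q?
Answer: -7588017366895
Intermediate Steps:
l(d, q) = 4 + q²
T(O, c) = 39 + O + c (T(O, c) = -3 + ((c + 42) + O) = -3 + ((42 + c) + O) = -3 + (42 + O + c) = 39 + O + c)
(-3967064 + 2158173)*(4196882 + T(l(-2, -10), -434)*7) = (-3967064 + 2158173)*(4196882 + (39 + (4 + (-10)²) - 434)*7) = -1808891*(4196882 + (39 + (4 + 100) - 434)*7) = -1808891*(4196882 + (39 + 104 - 434)*7) = -1808891*(4196882 - 291*7) = -1808891*(4196882 - 2037) = -1808891*4194845 = -7588017366895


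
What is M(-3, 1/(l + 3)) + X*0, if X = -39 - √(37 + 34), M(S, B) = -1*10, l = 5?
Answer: -10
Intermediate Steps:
M(S, B) = -10
X = -39 - √71 ≈ -47.426
M(-3, 1/(l + 3)) + X*0 = -10 + (-39 - √71)*0 = -10 + 0 = -10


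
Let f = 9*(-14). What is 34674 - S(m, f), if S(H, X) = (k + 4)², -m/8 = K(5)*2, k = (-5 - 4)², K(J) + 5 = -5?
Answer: 27449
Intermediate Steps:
K(J) = -10 (K(J) = -5 - 5 = -10)
f = -126
k = 81 (k = (-9)² = 81)
m = 160 (m = -(-80)*2 = -8*(-20) = 160)
S(H, X) = 7225 (S(H, X) = (81 + 4)² = 85² = 7225)
34674 - S(m, f) = 34674 - 1*7225 = 34674 - 7225 = 27449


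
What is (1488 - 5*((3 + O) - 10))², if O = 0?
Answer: 2319529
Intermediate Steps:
(1488 - 5*((3 + O) - 10))² = (1488 - 5*((3 + 0) - 10))² = (1488 - 5*(3 - 10))² = (1488 - 5*(-7))² = (1488 + 35)² = 1523² = 2319529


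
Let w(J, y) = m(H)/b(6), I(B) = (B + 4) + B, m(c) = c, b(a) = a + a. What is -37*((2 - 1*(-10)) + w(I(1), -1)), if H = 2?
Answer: -2701/6 ≈ -450.17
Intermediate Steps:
b(a) = 2*a
I(B) = 4 + 2*B (I(B) = (4 + B) + B = 4 + 2*B)
w(J, y) = ⅙ (w(J, y) = 2/((2*6)) = 2/12 = 2*(1/12) = ⅙)
-37*((2 - 1*(-10)) + w(I(1), -1)) = -37*((2 - 1*(-10)) + ⅙) = -37*((2 + 10) + ⅙) = -37*(12 + ⅙) = -37*73/6 = -2701/6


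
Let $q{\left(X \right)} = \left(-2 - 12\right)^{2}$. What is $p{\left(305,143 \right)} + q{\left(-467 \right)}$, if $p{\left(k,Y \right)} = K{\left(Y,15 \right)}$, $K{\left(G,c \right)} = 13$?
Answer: $209$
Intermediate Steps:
$q{\left(X \right)} = 196$ ($q{\left(X \right)} = \left(-14\right)^{2} = 196$)
$p{\left(k,Y \right)} = 13$
$p{\left(305,143 \right)} + q{\left(-467 \right)} = 13 + 196 = 209$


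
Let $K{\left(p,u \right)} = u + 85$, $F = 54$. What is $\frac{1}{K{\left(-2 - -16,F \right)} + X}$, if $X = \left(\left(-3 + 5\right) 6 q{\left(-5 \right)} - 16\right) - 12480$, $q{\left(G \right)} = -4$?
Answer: $- \frac{1}{12405} \approx -8.0613 \cdot 10^{-5}$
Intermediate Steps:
$K{\left(p,u \right)} = 85 + u$
$X = -12544$ ($X = \left(\left(-3 + 5\right) 6 \left(-4\right) - 16\right) - 12480 = \left(2 \cdot 6 \left(-4\right) - 16\right) - 12480 = \left(12 \left(-4\right) - 16\right) - 12480 = \left(-48 - 16\right) - 12480 = -64 - 12480 = -12544$)
$\frac{1}{K{\left(-2 - -16,F \right)} + X} = \frac{1}{\left(85 + 54\right) - 12544} = \frac{1}{139 - 12544} = \frac{1}{-12405} = - \frac{1}{12405}$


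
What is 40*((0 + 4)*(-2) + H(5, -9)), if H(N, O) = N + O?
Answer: -480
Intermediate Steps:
40*((0 + 4)*(-2) + H(5, -9)) = 40*((0 + 4)*(-2) + (5 - 9)) = 40*(4*(-2) - 4) = 40*(-8 - 4) = 40*(-12) = -480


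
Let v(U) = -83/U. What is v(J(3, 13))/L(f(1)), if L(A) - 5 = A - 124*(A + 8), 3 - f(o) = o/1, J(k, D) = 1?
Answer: 83/1233 ≈ 0.067315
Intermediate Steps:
f(o) = 3 - o (f(o) = 3 - o/1 = 3 - o)
L(A) = -987 - 123*A (L(A) = 5 + (A - 124*(A + 8)) = 5 + (A - 124*(8 + A)) = 5 + (A + (-992 - 124*A)) = 5 + (-992 - 123*A) = -987 - 123*A)
v(J(3, 13))/L(f(1)) = (-83/1)/(-987 - 123*(3 - 1*1)) = (-83*1)/(-987 - 123*(3 - 1)) = -83/(-987 - 123*2) = -83/(-987 - 246) = -83/(-1233) = -83*(-1/1233) = 83/1233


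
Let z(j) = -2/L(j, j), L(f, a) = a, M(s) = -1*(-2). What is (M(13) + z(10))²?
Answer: 81/25 ≈ 3.2400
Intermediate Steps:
M(s) = 2
z(j) = -2/j
(M(13) + z(10))² = (2 - 2/10)² = (2 - 2*⅒)² = (2 - ⅕)² = (9/5)² = 81/25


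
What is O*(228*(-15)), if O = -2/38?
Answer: 180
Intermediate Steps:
O = -1/19 (O = -2*1/38 = -1/19 ≈ -0.052632)
O*(228*(-15)) = -12*(-15) = -1/19*(-3420) = 180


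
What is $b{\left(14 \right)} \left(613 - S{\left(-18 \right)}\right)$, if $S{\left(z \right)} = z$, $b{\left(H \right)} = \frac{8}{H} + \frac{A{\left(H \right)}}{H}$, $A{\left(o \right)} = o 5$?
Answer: $\frac{24609}{7} \approx 3515.6$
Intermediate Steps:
$A{\left(o \right)} = 5 o$
$b{\left(H \right)} = 5 + \frac{8}{H}$ ($b{\left(H \right)} = \frac{8}{H} + \frac{5 H}{H} = \frac{8}{H} + 5 = 5 + \frac{8}{H}$)
$b{\left(14 \right)} \left(613 - S{\left(-18 \right)}\right) = \left(5 + \frac{8}{14}\right) \left(613 - -18\right) = \left(5 + 8 \cdot \frac{1}{14}\right) \left(613 + 18\right) = \left(5 + \frac{4}{7}\right) 631 = \frac{39}{7} \cdot 631 = \frac{24609}{7}$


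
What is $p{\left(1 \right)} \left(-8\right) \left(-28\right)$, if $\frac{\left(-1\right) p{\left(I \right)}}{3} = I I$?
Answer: $-672$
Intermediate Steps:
$p{\left(I \right)} = - 3 I^{2}$ ($p{\left(I \right)} = - 3 I I = - 3 I^{2}$)
$p{\left(1 \right)} \left(-8\right) \left(-28\right) = - 3 \cdot 1^{2} \left(-8\right) \left(-28\right) = \left(-3\right) 1 \left(-8\right) \left(-28\right) = \left(-3\right) \left(-8\right) \left(-28\right) = 24 \left(-28\right) = -672$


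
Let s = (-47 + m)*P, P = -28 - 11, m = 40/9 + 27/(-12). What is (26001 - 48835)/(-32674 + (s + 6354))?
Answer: 274008/294871 ≈ 0.92925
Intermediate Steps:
m = 79/36 (m = 40*(⅑) + 27*(-1/12) = 40/9 - 9/4 = 79/36 ≈ 2.1944)
P = -39
s = 20969/12 (s = (-47 + 79/36)*(-39) = -1613/36*(-39) = 20969/12 ≈ 1747.4)
(26001 - 48835)/(-32674 + (s + 6354)) = (26001 - 48835)/(-32674 + (20969/12 + 6354)) = -22834/(-32674 + 97217/12) = -22834/(-294871/12) = -22834*(-12/294871) = 274008/294871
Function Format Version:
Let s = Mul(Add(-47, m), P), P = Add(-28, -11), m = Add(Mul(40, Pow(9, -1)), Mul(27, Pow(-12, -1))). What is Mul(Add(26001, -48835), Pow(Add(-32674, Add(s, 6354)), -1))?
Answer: Rational(274008, 294871) ≈ 0.92925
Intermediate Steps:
m = Rational(79, 36) (m = Add(Mul(40, Rational(1, 9)), Mul(27, Rational(-1, 12))) = Add(Rational(40, 9), Rational(-9, 4)) = Rational(79, 36) ≈ 2.1944)
P = -39
s = Rational(20969, 12) (s = Mul(Add(-47, Rational(79, 36)), -39) = Mul(Rational(-1613, 36), -39) = Rational(20969, 12) ≈ 1747.4)
Mul(Add(26001, -48835), Pow(Add(-32674, Add(s, 6354)), -1)) = Mul(Add(26001, -48835), Pow(Add(-32674, Add(Rational(20969, 12), 6354)), -1)) = Mul(-22834, Pow(Add(-32674, Rational(97217, 12)), -1)) = Mul(-22834, Pow(Rational(-294871, 12), -1)) = Mul(-22834, Rational(-12, 294871)) = Rational(274008, 294871)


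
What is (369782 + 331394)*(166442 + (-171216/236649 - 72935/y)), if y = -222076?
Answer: 1237553377351253822/10604129 ≈ 1.1670e+11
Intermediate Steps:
(369782 + 331394)*(166442 + (-171216/236649 - 72935/y)) = (369782 + 331394)*(166442 + (-171216/236649 - 72935/(-222076))) = 701176*(166442 + (-171216*1/236649 - 72935*(-1/222076))) = 701176*(166442 + (-57072/78883 + 72935/222076)) = 701176*(166442 - 117304913/296915612) = 701176*(49419110987591/296915612) = 1237553377351253822/10604129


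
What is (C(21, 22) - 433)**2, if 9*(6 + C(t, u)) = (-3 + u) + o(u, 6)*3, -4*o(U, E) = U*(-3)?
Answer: 60295225/324 ≈ 1.8610e+5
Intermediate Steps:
o(U, E) = 3*U/4 (o(U, E) = -U*(-3)/4 = -(-3)*U/4 = 3*U/4)
C(t, u) = -19/3 + 13*u/36 (C(t, u) = -6 + ((-3 + u) + (3*u/4)*3)/9 = -6 + ((-3 + u) + 9*u/4)/9 = -6 + (-3 + 13*u/4)/9 = -6 + (-1/3 + 13*u/36) = -19/3 + 13*u/36)
(C(21, 22) - 433)**2 = ((-19/3 + (13/36)*22) - 433)**2 = ((-19/3 + 143/18) - 433)**2 = (29/18 - 433)**2 = (-7765/18)**2 = 60295225/324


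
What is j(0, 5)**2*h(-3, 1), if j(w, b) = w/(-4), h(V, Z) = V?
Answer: 0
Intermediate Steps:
j(w, b) = -w/4 (j(w, b) = w*(-1/4) = -w/4)
j(0, 5)**2*h(-3, 1) = (-1/4*0)**2*(-3) = 0**2*(-3) = 0*(-3) = 0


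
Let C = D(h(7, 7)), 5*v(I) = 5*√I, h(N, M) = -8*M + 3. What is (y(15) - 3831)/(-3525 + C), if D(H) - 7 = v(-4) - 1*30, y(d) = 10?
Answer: 3389227/3147077 + 3821*I/6294154 ≈ 1.0769 + 0.00060707*I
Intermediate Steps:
h(N, M) = 3 - 8*M
v(I) = √I (v(I) = (5*√I)/5 = √I)
D(H) = -23 + 2*I (D(H) = 7 + (√(-4) - 1*30) = 7 + (2*I - 30) = 7 + (-30 + 2*I) = -23 + 2*I)
C = -23 + 2*I ≈ -23.0 + 2.0*I
(y(15) - 3831)/(-3525 + C) = (10 - 3831)/(-3525 + (-23 + 2*I)) = -3821*(-3548 - 2*I)/12588308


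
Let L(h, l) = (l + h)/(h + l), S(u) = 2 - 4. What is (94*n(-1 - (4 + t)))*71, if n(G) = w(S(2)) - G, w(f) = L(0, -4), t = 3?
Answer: 60066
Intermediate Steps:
S(u) = -2
L(h, l) = 1 (L(h, l) = (h + l)/(h + l) = 1)
w(f) = 1
n(G) = 1 - G
(94*n(-1 - (4 + t)))*71 = (94*(1 - (-1 - (4 + 3))))*71 = (94*(1 - (-1 - 1*7)))*71 = (94*(1 - (-1 - 7)))*71 = (94*(1 - 1*(-8)))*71 = (94*(1 + 8))*71 = (94*9)*71 = 846*71 = 60066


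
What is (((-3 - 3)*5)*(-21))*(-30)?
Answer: -18900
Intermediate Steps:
(((-3 - 3)*5)*(-21))*(-30) = (-6*5*(-21))*(-30) = -30*(-21)*(-30) = 630*(-30) = -18900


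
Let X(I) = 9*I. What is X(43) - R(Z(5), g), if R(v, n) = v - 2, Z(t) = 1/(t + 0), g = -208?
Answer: 1944/5 ≈ 388.80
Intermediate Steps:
Z(t) = 1/t
R(v, n) = -2 + v
X(43) - R(Z(5), g) = 9*43 - (-2 + 1/5) = 387 - (-2 + ⅕) = 387 - 1*(-9/5) = 387 + 9/5 = 1944/5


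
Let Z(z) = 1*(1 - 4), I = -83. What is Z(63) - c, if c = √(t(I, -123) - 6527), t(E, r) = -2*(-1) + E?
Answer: -3 - 4*I*√413 ≈ -3.0 - 81.29*I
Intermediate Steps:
Z(z) = -3 (Z(z) = 1*(-3) = -3)
t(E, r) = 2 + E
c = 4*I*√413 (c = √((2 - 83) - 6527) = √(-81 - 6527) = √(-6608) = 4*I*√413 ≈ 81.29*I)
Z(63) - c = -3 - 4*I*√413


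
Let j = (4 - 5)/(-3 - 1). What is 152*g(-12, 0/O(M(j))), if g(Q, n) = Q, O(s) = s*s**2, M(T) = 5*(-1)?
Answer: -1824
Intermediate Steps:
j = 1/4 (j = -1/(-4) = -1*(-1/4) = 1/4 ≈ 0.25000)
M(T) = -5
O(s) = s**3
152*g(-12, 0/O(M(j))) = 152*(-12) = -1824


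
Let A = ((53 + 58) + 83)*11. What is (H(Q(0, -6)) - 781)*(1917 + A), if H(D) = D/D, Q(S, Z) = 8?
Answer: -3159780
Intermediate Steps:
H(D) = 1
A = 2134 (A = (111 + 83)*11 = 194*11 = 2134)
(H(Q(0, -6)) - 781)*(1917 + A) = (1 - 781)*(1917 + 2134) = -780*4051 = -3159780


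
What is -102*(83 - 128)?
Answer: 4590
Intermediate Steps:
-102*(83 - 128) = -102*(-45) = 4590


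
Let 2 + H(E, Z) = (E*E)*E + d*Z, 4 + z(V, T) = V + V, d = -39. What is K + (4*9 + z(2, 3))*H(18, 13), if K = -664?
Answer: 190964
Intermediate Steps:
z(V, T) = -4 + 2*V (z(V, T) = -4 + (V + V) = -4 + 2*V)
H(E, Z) = -2 + E³ - 39*Z (H(E, Z) = -2 + ((E*E)*E - 39*Z) = -2 + (E²*E - 39*Z) = -2 + (E³ - 39*Z) = -2 + E³ - 39*Z)
K + (4*9 + z(2, 3))*H(18, 13) = -664 + (4*9 + (-4 + 2*2))*(-2 + 18³ - 39*13) = -664 + (36 + (-4 + 4))*(-2 + 5832 - 507) = -664 + (36 + 0)*5323 = -664 + 36*5323 = -664 + 191628 = 190964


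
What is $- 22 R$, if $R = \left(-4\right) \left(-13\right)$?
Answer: $-1144$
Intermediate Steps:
$R = 52$
$- 22 R = \left(-22\right) 52 = -1144$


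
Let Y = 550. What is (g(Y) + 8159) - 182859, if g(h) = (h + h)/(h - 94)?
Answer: -19915525/114 ≈ -1.7470e+5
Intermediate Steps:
g(h) = 2*h/(-94 + h) (g(h) = (2*h)/(-94 + h) = 2*h/(-94 + h))
(g(Y) + 8159) - 182859 = (2*550/(-94 + 550) + 8159) - 182859 = (2*550/456 + 8159) - 182859 = (2*550*(1/456) + 8159) - 182859 = (275/114 + 8159) - 182859 = 930401/114 - 182859 = -19915525/114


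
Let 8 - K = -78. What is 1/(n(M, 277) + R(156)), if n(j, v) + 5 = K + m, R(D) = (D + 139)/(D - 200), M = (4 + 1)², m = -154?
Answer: -44/3507 ≈ -0.012546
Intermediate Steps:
K = 86 (K = 8 - 1*(-78) = 8 + 78 = 86)
M = 25 (M = 5² = 25)
R(D) = (139 + D)/(-200 + D)
n(j, v) = -73 (n(j, v) = -5 + (86 - 154) = -5 - 68 = -73)
1/(n(M, 277) + R(156)) = 1/(-73 + (139 + 156)/(-200 + 156)) = 1/(-73 + 295/(-44)) = 1/(-73 - 1/44*295) = 1/(-73 - 295/44) = 1/(-3507/44) = -44/3507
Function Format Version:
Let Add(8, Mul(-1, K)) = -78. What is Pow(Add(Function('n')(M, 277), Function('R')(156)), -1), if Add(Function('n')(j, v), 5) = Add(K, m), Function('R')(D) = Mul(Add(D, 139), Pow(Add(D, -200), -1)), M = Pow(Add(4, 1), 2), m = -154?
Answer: Rational(-44, 3507) ≈ -0.012546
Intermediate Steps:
K = 86 (K = Add(8, Mul(-1, -78)) = Add(8, 78) = 86)
M = 25 (M = Pow(5, 2) = 25)
Function('R')(D) = Mul(Pow(Add(-200, D), -1), Add(139, D)) (Function('R')(D) = Mul(Add(139, D), Pow(Add(-200, D), -1)) = Mul(Pow(Add(-200, D), -1), Add(139, D)))
Function('n')(j, v) = -73 (Function('n')(j, v) = Add(-5, Add(86, -154)) = Add(-5, -68) = -73)
Pow(Add(Function('n')(M, 277), Function('R')(156)), -1) = Pow(Add(-73, Mul(Pow(Add(-200, 156), -1), Add(139, 156))), -1) = Pow(Add(-73, Mul(Pow(-44, -1), 295)), -1) = Pow(Add(-73, Mul(Rational(-1, 44), 295)), -1) = Pow(Add(-73, Rational(-295, 44)), -1) = Pow(Rational(-3507, 44), -1) = Rational(-44, 3507)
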